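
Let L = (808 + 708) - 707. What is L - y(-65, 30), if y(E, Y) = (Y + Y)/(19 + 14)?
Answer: 8879/11 ≈ 807.18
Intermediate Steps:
L = 809 (L = 1516 - 707 = 809)
y(E, Y) = 2*Y/33 (y(E, Y) = (2*Y)/33 = (2*Y)*(1/33) = 2*Y/33)
L - y(-65, 30) = 809 - 2*30/33 = 809 - 1*20/11 = 809 - 20/11 = 8879/11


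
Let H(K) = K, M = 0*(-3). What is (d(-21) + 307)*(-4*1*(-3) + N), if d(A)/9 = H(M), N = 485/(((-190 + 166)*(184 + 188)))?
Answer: 32741857/8928 ≈ 3667.3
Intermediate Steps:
M = 0
N = -485/8928 (N = 485/((-24*372)) = 485/(-8928) = 485*(-1/8928) = -485/8928 ≈ -0.054323)
d(A) = 0 (d(A) = 9*0 = 0)
(d(-21) + 307)*(-4*1*(-3) + N) = (0 + 307)*(-4*1*(-3) - 485/8928) = 307*(-4*(-3) - 485/8928) = 307*(12 - 485/8928) = 307*(106651/8928) = 32741857/8928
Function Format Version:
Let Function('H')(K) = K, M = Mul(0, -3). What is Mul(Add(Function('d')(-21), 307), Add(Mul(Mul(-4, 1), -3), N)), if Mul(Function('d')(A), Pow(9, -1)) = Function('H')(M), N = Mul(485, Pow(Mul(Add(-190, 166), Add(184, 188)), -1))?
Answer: Rational(32741857, 8928) ≈ 3667.3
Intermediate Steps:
M = 0
N = Rational(-485, 8928) (N = Mul(485, Pow(Mul(-24, 372), -1)) = Mul(485, Pow(-8928, -1)) = Mul(485, Rational(-1, 8928)) = Rational(-485, 8928) ≈ -0.054323)
Function('d')(A) = 0 (Function('d')(A) = Mul(9, 0) = 0)
Mul(Add(Function('d')(-21), 307), Add(Mul(Mul(-4, 1), -3), N)) = Mul(Add(0, 307), Add(Mul(Mul(-4, 1), -3), Rational(-485, 8928))) = Mul(307, Add(Mul(-4, -3), Rational(-485, 8928))) = Mul(307, Add(12, Rational(-485, 8928))) = Mul(307, Rational(106651, 8928)) = Rational(32741857, 8928)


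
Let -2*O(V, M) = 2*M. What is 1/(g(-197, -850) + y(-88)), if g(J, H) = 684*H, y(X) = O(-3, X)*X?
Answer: -1/589144 ≈ -1.6974e-6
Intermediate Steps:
O(V, M) = -M
y(X) = -X**2 (y(X) = (-X)*X = -X**2)
1/(g(-197, -850) + y(-88)) = 1/(684*(-850) - 1*(-88)**2) = 1/(-581400 - 1*7744) = 1/(-581400 - 7744) = 1/(-589144) = -1/589144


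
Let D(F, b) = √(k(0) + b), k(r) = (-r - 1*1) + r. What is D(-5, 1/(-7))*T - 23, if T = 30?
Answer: -23 + 60*I*√14/7 ≈ -23.0 + 32.071*I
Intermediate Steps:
k(r) = -1 (k(r) = (-r - 1) + r = (-1 - r) + r = -1)
D(F, b) = √(-1 + b)
D(-5, 1/(-7))*T - 23 = √(-1 + 1/(-7))*30 - 23 = √(-1 - ⅐)*30 - 23 = √(-8/7)*30 - 23 = (2*I*√14/7)*30 - 23 = 60*I*√14/7 - 23 = -23 + 60*I*√14/7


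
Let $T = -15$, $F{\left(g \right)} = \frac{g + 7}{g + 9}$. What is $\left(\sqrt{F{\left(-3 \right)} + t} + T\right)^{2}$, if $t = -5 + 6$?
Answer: $\frac{\left(45 - \sqrt{15}\right)^{2}}{9} \approx 187.94$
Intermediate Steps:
$F{\left(g \right)} = \frac{7 + g}{9 + g}$
$t = 1$
$\left(\sqrt{F{\left(-3 \right)} + t} + T\right)^{2} = \left(\sqrt{\frac{7 - 3}{9 - 3} + 1} - 15\right)^{2} = \left(\sqrt{\frac{1}{6} \cdot 4 + 1} - 15\right)^{2} = \left(\sqrt{\frac{2}{3} + 1} - 15\right)^{2} = \left(\sqrt{\frac{5}{3}} - 15\right)^{2} = \left(\frac{\sqrt{15}}{3} - 15\right)^{2} = \left(-15 + \frac{\sqrt{15}}{3}\right)^{2}$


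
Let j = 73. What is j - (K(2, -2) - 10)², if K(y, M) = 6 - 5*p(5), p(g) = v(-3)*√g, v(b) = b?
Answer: -1068 + 120*√5 ≈ -799.67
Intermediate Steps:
p(g) = -3*√g
K(y, M) = 6 + 15*√5 (K(y, M) = 6 - (-15)*√5 = 6 + 15*√5)
j - (K(2, -2) - 10)² = 73 - ((6 + 15*√5) - 10)² = 73 - (-4 + 15*√5)²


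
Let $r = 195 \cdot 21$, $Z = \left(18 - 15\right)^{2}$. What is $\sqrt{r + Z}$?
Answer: $6 \sqrt{114} \approx 64.063$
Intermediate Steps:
$Z = 9$ ($Z = 3^{2} = 9$)
$r = 4095$
$\sqrt{r + Z} = \sqrt{4095 + 9} = \sqrt{4104} = 6 \sqrt{114}$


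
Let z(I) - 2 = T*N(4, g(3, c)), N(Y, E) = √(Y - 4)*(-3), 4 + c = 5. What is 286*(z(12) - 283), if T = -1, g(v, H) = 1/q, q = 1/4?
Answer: -80366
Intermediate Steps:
c = 1 (c = -4 + 5 = 1)
q = ¼ ≈ 0.25000
g(v, H) = 4 (g(v, H) = 1/(¼) = 1*4 = 4)
N(Y, E) = -3*√(-4 + Y) (N(Y, E) = √(-4 + Y)*(-3) = -3*√(-4 + Y))
z(I) = 2 (z(I) = 2 - (-3)*√(-4 + 4) = 2 - (-3)*√0 = 2 - (-3)*0 = 2 - 1*0 = 2 + 0 = 2)
286*(z(12) - 283) = 286*(2 - 283) = 286*(-281) = -80366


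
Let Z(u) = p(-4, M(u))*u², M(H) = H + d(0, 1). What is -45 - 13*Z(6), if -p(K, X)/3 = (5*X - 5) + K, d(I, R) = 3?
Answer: 50499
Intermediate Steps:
M(H) = 3 + H (M(H) = H + 3 = 3 + H)
p(K, X) = 15 - 15*X - 3*K (p(K, X) = -3*((5*X - 5) + K) = -3*((-5 + 5*X) + K) = -3*(-5 + K + 5*X) = 15 - 15*X - 3*K)
Z(u) = u²*(-18 - 15*u) (Z(u) = (15 - 15*(3 + u) - 3*(-4))*u² = (15 + (-45 - 15*u) + 12)*u² = (-18 - 15*u)*u² = u²*(-18 - 15*u))
-45 - 13*Z(6) = -45 - 13*6²*(-18 - 15*6) = -45 - 468*(-18 - 90) = -45 - 468*(-108) = -45 - 13*(-3888) = -45 + 50544 = 50499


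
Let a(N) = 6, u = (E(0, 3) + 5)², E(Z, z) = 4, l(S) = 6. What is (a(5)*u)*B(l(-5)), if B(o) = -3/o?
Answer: -243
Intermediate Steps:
u = 81 (u = (4 + 5)² = 9² = 81)
(a(5)*u)*B(l(-5)) = (6*81)*(-3/6) = 486*(-3*⅙) = 486*(-½) = -243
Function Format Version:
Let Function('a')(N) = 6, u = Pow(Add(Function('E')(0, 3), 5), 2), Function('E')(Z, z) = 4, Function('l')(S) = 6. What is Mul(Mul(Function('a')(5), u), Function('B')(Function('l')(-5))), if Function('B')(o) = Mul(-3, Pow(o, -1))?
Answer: -243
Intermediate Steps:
u = 81 (u = Pow(Add(4, 5), 2) = Pow(9, 2) = 81)
Mul(Mul(Function('a')(5), u), Function('B')(Function('l')(-5))) = Mul(Mul(6, 81), Mul(-3, Pow(6, -1))) = Mul(486, Mul(-3, Rational(1, 6))) = Mul(486, Rational(-1, 2)) = -243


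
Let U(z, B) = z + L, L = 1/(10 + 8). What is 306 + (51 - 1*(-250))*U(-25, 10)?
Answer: -129641/18 ≈ -7202.3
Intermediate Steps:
L = 1/18 ≈ 0.055556
U(z, B) = 1/18 + z (U(z, B) = z + 1/18 = 1/18 + z)
306 + (51 - 1*(-250))*U(-25, 10) = 306 + (51 - 1*(-250))*(1/18 - 25) = 306 + (51 + 250)*(-449/18) = 306 + 301*(-449/18) = 306 - 135149/18 = -129641/18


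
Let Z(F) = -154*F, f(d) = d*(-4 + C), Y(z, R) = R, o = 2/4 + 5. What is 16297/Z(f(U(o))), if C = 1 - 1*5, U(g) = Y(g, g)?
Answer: 16297/6776 ≈ 2.4051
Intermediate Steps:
o = 11/2 (o = 2*(¼) + 5 = ½ + 5 = 11/2 ≈ 5.5000)
U(g) = g
C = -4 (C = 1 - 5 = -4)
f(d) = -8*d (f(d) = d*(-4 - 4) = d*(-8) = -8*d)
16297/Z(f(U(o))) = 16297/((-(-1232)*11/2)) = 16297/((-154*(-44))) = 16297/6776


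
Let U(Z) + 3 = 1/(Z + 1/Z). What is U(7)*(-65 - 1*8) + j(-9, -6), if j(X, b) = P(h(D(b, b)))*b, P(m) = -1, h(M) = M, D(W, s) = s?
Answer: 10739/50 ≈ 214.78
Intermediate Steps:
U(Z) = -3 + 1/(Z + 1/Z)
j(X, b) = -b
U(7)*(-65 - 1*8) + j(-9, -6) = ((-3 + 7 - 3*7²)/(1 + 7²))*(-65 - 1*8) - 1*(-6) = ((-3 + 7 - 3*49)/(1 + 49))*(-65 - 8) + 6 = ((-3 + 7 - 147)/50)*(-73) + 6 = ((1/50)*(-143))*(-73) + 6 = -143/50*(-73) + 6 = 10439/50 + 6 = 10739/50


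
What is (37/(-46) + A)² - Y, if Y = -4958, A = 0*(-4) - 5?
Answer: 10562417/2116 ≈ 4991.7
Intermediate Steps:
A = -5 (A = 0 - 5 = -5)
(37/(-46) + A)² - Y = (37/(-46) - 5)² - 1*(-4958) = (37*(-1/46) - 5)² + 4958 = (-37/46 - 5)² + 4958 = (-267/46)² + 4958 = 71289/2116 + 4958 = 10562417/2116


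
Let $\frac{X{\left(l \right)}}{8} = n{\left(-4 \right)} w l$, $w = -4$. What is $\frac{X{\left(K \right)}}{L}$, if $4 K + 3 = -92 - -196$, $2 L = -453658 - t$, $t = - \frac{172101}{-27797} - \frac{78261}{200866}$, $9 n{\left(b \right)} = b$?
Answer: $- \frac{36091564313728}{22797173034300285} \approx -0.0015832$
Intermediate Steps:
$n{\left(b \right)} = \frac{b}{9}$
$t = \frac{32393818449}{5583472202}$ ($t = \left(-172101\right) \left(- \frac{1}{27797}\right) - \frac{78261}{200866} = \frac{172101}{27797} - \frac{78261}{200866} = \frac{32393818449}{5583472202} \approx 5.8017$)
$L = - \frac{2533019226033365}{11166944404}$ ($L = \frac{-453658 - \frac{32393818449}{5583472202}}{2} = \frac{1}{2} \left(- \frac{2533019226033365}{5583472202}\right) = - \frac{2533019226033365}{11166944404} \approx -2.2683 \cdot 10^{5}$)
$K = \frac{101}{4}$ ($K = - \frac{3}{4} + \frac{-92 - -196}{4} = - \frac{3}{4} + \frac{-92 + 196}{4} = - \frac{3}{4} + \frac{1}{4} \cdot 104 = - \frac{3}{4} + 26 = \frac{101}{4} \approx 25.25$)
$X{\left(l \right)} = \frac{128 l}{9}$ ($X{\left(l \right)} = 8 \cdot \frac{1}{9} \left(-4\right) \left(-4\right) l = 8 \left(- \frac{4}{9}\right) \left(-4\right) l = 8 \frac{16 l}{9} = \frac{128 l}{9}$)
$\frac{X{\left(K \right)}}{L} = \frac{\frac{128}{9} \cdot \frac{101}{4}}{- \frac{2533019226033365}{11166944404}} = \frac{3232}{9} \left(- \frac{11166944404}{2533019226033365}\right) = - \frac{36091564313728}{22797173034300285}$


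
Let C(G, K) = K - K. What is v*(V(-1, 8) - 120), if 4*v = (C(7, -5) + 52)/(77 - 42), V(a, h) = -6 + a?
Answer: -1651/35 ≈ -47.171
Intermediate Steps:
C(G, K) = 0
v = 13/35 (v = ((0 + 52)/(77 - 42))/4 = (52/35)/4 = (52*(1/35))/4 = (1/4)*(52/35) = 13/35 ≈ 0.37143)
v*(V(-1, 8) - 120) = 13*((-6 - 1) - 120)/35 = 13*(-7 - 120)/35 = (13/35)*(-127) = -1651/35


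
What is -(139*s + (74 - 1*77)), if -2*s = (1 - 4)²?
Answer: 1257/2 ≈ 628.50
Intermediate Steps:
s = -9/2 (s = -(1 - 4)²/2 = -½*(-3)² = -½*9 = -9/2 ≈ -4.5000)
-(139*s + (74 - 1*77)) = -(139*(-9/2) + (74 - 1*77)) = -(-1251/2 + (74 - 77)) = -(-1251/2 - 3) = -1*(-1257/2) = 1257/2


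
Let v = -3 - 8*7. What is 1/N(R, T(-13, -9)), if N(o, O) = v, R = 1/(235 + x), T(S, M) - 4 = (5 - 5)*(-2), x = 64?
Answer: -1/59 ≈ -0.016949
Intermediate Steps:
T(S, M) = 4 (T(S, M) = 4 + (5 - 5)*(-2) = 4 + 0*(-2) = 4 + 0 = 4)
R = 1/299 (R = 1/(235 + 64) = 1/299 ≈ 0.0033445)
v = -59 (v = -3 - 56 = -59)
N(o, O) = -59
1/N(R, T(-13, -9)) = 1/(-59) = -1/59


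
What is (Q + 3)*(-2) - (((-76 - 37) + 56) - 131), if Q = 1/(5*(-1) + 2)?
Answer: 548/3 ≈ 182.67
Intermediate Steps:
Q = -⅓ (Q = 1/(-5 + 2) = 1/(-3) = -⅓ ≈ -0.33333)
(Q + 3)*(-2) - (((-76 - 37) + 56) - 131) = (-⅓ + 3)*(-2) - (((-76 - 37) + 56) - 131) = (8/3)*(-2) - ((-113 + 56) - 131) = -16/3 - (-57 - 131) = -16/3 - 1*(-188) = -16/3 + 188 = 548/3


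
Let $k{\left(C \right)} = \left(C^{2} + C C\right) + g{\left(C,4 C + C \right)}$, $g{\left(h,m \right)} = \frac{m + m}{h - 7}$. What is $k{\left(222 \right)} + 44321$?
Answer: $\frac{6144671}{43} \approx 1.429 \cdot 10^{5}$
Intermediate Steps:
$g{\left(h,m \right)} = \frac{2 m}{-7 + h}$
$k{\left(C \right)} = 2 C^{2} + \frac{10 C}{-7 + C}$ ($k{\left(C \right)} = \left(C^{2} + C C\right) + \frac{2 \left(4 C + C\right)}{-7 + C} = \left(C^{2} + C^{2}\right) + \frac{2 \cdot 5 C}{-7 + C} = 2 C^{2} + \frac{10 C}{-7 + C}$)
$k{\left(222 \right)} + 44321 = 2 \cdot 222 \frac{1}{-7 + 222} \left(5 + 222 \left(-7 + 222\right)\right) + 44321 = 2 \cdot 222 \cdot \frac{1}{215} \left(5 + 222 \cdot 215\right) + 44321 = 2 \cdot 222 \cdot \frac{1}{215} \left(5 + 47730\right) + 44321 = 2 \cdot 222 \cdot \frac{1}{215} \cdot 47735 + 44321 = \frac{4238868}{43} + 44321 = \frac{6144671}{43}$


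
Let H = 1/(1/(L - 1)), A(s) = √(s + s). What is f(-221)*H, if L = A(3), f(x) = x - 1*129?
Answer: 350 - 350*√6 ≈ -507.32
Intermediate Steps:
f(x) = -129 + x (f(x) = x - 129 = -129 + x)
A(s) = √2*√s (A(s) = √(2*s) = √2*√s)
L = √6 (L = √2*√3 = √6 ≈ 2.4495)
H = -1 + √6 (H = 1/(1/(√6 - 1)) = 1/(1/(-1 + √6)) = -1 + √6 ≈ 1.4495)
f(-221)*H = (-129 - 221)*(-1 + √6) = -350*(-1 + √6) = 350 - 350*√6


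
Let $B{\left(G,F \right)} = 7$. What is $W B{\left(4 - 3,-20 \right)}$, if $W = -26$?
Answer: $-182$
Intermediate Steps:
$W B{\left(4 - 3,-20 \right)} = \left(-26\right) 7 = -182$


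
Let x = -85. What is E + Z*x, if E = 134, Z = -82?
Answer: 7104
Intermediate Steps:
E + Z*x = 134 - 82*(-85) = 134 + 6970 = 7104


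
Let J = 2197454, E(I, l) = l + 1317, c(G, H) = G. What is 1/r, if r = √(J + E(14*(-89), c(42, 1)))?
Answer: √2198813/2198813 ≈ 0.00067438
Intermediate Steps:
E(I, l) = 1317 + l
r = √2198813 (r = √(2197454 + (1317 + 42)) = √(2197454 + 1359) = √2198813 ≈ 1482.8)
1/r = 1/(√2198813) = √2198813/2198813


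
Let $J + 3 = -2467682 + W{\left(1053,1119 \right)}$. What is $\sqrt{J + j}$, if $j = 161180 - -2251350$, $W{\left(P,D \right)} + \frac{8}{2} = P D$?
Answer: $2 \sqrt{280787} \approx 1059.8$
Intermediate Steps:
$W{\left(P,D \right)} = -4 + D P$ ($W{\left(P,D \right)} = -4 + P D = -4 + D P$)
$j = 2412530$ ($j = 161180 + 2251350 = 2412530$)
$J = -1289382$ ($J = -3 + \left(-2467682 + \left(-4 + 1119 \cdot 1053\right)\right) = -3 + \left(-2467682 + \left(-4 + 1178307\right)\right) = -3 + \left(-2467682 + 1178303\right) = -3 - 1289379 = -1289382$)
$\sqrt{J + j} = \sqrt{-1289382 + 2412530} = \sqrt{1123148} = 2 \sqrt{280787}$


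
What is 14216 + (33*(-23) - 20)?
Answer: 13437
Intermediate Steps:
14216 + (33*(-23) - 20) = 14216 + (-759 - 20) = 14216 - 779 = 13437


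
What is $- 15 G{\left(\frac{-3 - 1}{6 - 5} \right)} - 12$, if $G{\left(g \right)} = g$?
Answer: $48$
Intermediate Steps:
$- 15 G{\left(\frac{-3 - 1}{6 - 5} \right)} - 12 = - 15 \frac{-3 - 1}{6 - 5} - 12 = - 15 \left(- \frac{4}{1}\right) - 12 = - 15 \left(\left(-4\right) 1\right) - 12 = \left(-15\right) \left(-4\right) - 12 = 60 - 12 = 48$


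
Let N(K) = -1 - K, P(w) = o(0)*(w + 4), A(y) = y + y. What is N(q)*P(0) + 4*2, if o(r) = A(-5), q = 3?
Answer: 168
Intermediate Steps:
A(y) = 2*y
o(r) = -10 (o(r) = 2*(-5) = -10)
P(w) = -40 - 10*w (P(w) = -10*(w + 4) = -10*(4 + w) = -40 - 10*w)
N(q)*P(0) + 4*2 = (-1 - 1*3)*(-40 - 10*0) + 4*2 = (-1 - 3)*(-40 + 0) + 8 = -4*(-40) + 8 = 160 + 8 = 168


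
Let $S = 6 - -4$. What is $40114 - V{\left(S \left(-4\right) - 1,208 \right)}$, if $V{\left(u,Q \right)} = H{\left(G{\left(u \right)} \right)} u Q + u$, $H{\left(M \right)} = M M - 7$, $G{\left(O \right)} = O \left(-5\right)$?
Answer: $358369659$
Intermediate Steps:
$G{\left(O \right)} = - 5 O$
$S = 10$ ($S = 6 + 4 = 10$)
$H{\left(M \right)} = -7 + M^{2}$ ($H{\left(M \right)} = M^{2} - 7 = -7 + M^{2}$)
$V{\left(u,Q \right)} = u + Q u \left(-7 + 25 u^{2}\right)$ ($V{\left(u,Q \right)} = \left(-7 + \left(- 5 u\right)^{2}\right) u Q + u = \left(-7 + 25 u^{2}\right) u Q + u = u \left(-7 + 25 u^{2}\right) Q + u = Q u \left(-7 + 25 u^{2}\right) + u = u + Q u \left(-7 + 25 u^{2}\right)$)
$40114 - V{\left(S \left(-4\right) - 1,208 \right)} = 40114 - \left(10 \left(-4\right) - 1\right) \left(1 + 208 \left(-7 + 25 \left(10 \left(-4\right) - 1\right)^{2}\right)\right) = 40114 - \left(-40 - 1\right) \left(1 + 208 \left(-7 + 25 \left(-40 - 1\right)^{2}\right)\right) = 40114 - - 41 \left(1 + 208 \left(-7 + 25 \left(-41\right)^{2}\right)\right) = 40114 - - 41 \left(1 + 208 \left(-7 + 25 \cdot 1681\right)\right) = 40114 - - 41 \left(1 + 208 \left(-7 + 42025\right)\right) = 40114 - - 41 \left(1 + 208 \cdot 42018\right) = 40114 - - 41 \left(1 + 8739744\right) = 40114 - \left(-41\right) 8739745 = 40114 - -358329545 = 40114 + 358329545 = 358369659$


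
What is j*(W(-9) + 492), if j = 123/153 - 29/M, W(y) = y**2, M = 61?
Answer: 195202/1037 ≈ 188.24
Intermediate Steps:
j = 1022/3111 (j = 123/153 - 29/61 = 123*(1/153) - 29*1/61 = 41/51 - 29/61 = 1022/3111 ≈ 0.32851)
j*(W(-9) + 492) = 1022*((-9)**2 + 492)/3111 = 1022*(81 + 492)/3111 = (1022/3111)*573 = 195202/1037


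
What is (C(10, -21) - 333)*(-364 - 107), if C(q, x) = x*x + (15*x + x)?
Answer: 107388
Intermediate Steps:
C(q, x) = x**2 + 16*x
(C(10, -21) - 333)*(-364 - 107) = (-21*(16 - 21) - 333)*(-364 - 107) = (-21*(-5) - 333)*(-471) = (105 - 333)*(-471) = -228*(-471) = 107388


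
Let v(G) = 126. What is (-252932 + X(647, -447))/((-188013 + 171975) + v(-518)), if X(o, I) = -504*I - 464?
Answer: 7027/3978 ≈ 1.7665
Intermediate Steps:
X(o, I) = -464 - 504*I
(-252932 + X(647, -447))/((-188013 + 171975) + v(-518)) = (-252932 + (-464 - 504*(-447)))/((-188013 + 171975) + 126) = (-252932 + (-464 + 225288))/(-16038 + 126) = (-252932 + 224824)/(-15912) = -28108*(-1/15912) = 7027/3978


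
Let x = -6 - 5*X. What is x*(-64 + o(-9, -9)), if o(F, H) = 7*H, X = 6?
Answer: 4572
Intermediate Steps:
x = -36 (x = -6 - 5*6 = -6 - 30 = -36)
x*(-64 + o(-9, -9)) = -36*(-64 + 7*(-9)) = -36*(-64 - 63) = -36*(-127) = 4572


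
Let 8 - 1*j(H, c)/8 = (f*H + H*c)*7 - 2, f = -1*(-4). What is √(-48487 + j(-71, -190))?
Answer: I*√787943 ≈ 887.66*I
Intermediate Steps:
f = 4
j(H, c) = 80 - 224*H - 56*H*c (j(H, c) = 64 - 8*((4*H + H*c)*7 - 2) = 64 - 8*((28*H + 7*H*c) - 2) = 64 - 8*(-2 + 28*H + 7*H*c) = 64 + (16 - 224*H - 56*H*c) = 80 - 224*H - 56*H*c)
√(-48487 + j(-71, -190)) = √(-48487 + (80 - 224*(-71) - 56*(-71)*(-190))) = √(-48487 + (80 + 15904 - 755440)) = √(-48487 - 739456) = √(-787943) = I*√787943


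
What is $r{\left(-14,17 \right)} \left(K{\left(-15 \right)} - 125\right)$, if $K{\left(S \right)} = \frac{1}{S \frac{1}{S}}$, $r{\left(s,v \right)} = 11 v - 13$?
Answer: $-21576$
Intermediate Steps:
$r{\left(s,v \right)} = -13 + 11 v$
$K{\left(S \right)} = 1$ ($K{\left(S \right)} = 1^{-1} = 1$)
$r{\left(-14,17 \right)} \left(K{\left(-15 \right)} - 125\right) = \left(-13 + 11 \cdot 17\right) \left(1 - 125\right) = \left(-13 + 187\right) \left(-124\right) = 174 \left(-124\right) = -21576$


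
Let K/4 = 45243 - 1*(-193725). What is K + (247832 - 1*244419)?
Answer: 959285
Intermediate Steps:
K = 955872 (K = 4*(45243 - 1*(-193725)) = 4*(45243 + 193725) = 4*238968 = 955872)
K + (247832 - 1*244419) = 955872 + (247832 - 1*244419) = 955872 + (247832 - 244419) = 955872 + 3413 = 959285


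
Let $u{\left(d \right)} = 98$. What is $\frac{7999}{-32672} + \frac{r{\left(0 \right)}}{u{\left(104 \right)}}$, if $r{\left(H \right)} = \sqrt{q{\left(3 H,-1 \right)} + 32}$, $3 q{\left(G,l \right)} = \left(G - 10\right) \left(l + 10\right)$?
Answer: $- \frac{7999}{32672} + \frac{\sqrt{2}}{98} \approx -0.2304$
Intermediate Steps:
$q{\left(G,l \right)} = \frac{\left(-10 + G\right) \left(10 + l\right)}{3}$ ($q{\left(G,l \right)} = \frac{\left(G - 10\right) \left(l + 10\right)}{3} = \frac{\left(-10 + G\right) \left(10 + l\right)}{3}$)
$r{\left(H \right)} = \sqrt{2 + 9 H}$ ($r{\left(H \right)} = \sqrt{\left(- \frac{100}{3} - - \frac{10}{3} + \frac{10 \cdot 3 H}{3} + \frac{1}{3} \cdot 3 H \left(-1\right)\right) + 32} = \sqrt{\left(- \frac{100}{3} + \frac{10}{3} + 10 H - H\right) + 32} = \sqrt{\left(-30 + 9 H\right) + 32} = \sqrt{2 + 9 H}$)
$\frac{7999}{-32672} + \frac{r{\left(0 \right)}}{u{\left(104 \right)}} = \frac{7999}{-32672} + \frac{\sqrt{2 + 9 \cdot 0}}{98} = 7999 \left(- \frac{1}{32672}\right) + \sqrt{2 + 0} \cdot \frac{1}{98} = - \frac{7999}{32672} + \sqrt{2} \cdot \frac{1}{98} = - \frac{7999}{32672} + \frac{\sqrt{2}}{98}$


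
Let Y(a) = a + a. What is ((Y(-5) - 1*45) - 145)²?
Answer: 40000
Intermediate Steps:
Y(a) = 2*a
((Y(-5) - 1*45) - 145)² = ((2*(-5) - 1*45) - 145)² = ((-10 - 45) - 145)² = (-55 - 145)² = (-200)² = 40000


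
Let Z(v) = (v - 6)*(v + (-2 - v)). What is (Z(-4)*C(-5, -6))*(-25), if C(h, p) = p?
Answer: 3000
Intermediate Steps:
Z(v) = 12 - 2*v (Z(v) = (-6 + v)*(-2) = 12 - 2*v)
(Z(-4)*C(-5, -6))*(-25) = ((12 - 2*(-4))*(-6))*(-25) = ((12 + 8)*(-6))*(-25) = (20*(-6))*(-25) = -120*(-25) = 3000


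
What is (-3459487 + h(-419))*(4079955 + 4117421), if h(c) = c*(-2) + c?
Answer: -28355281005568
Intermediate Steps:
h(c) = -c (h(c) = -2*c + c = -c)
(-3459487 + h(-419))*(4079955 + 4117421) = (-3459487 - 1*(-419))*(4079955 + 4117421) = (-3459487 + 419)*8197376 = -3459068*8197376 = -28355281005568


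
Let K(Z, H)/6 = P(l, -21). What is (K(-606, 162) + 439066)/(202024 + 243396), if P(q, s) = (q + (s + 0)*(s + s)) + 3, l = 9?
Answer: 44443/44542 ≈ 0.99778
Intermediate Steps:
P(q, s) = 3 + q + 2*s² (P(q, s) = (q + s*(2*s)) + 3 = (q + 2*s²) + 3 = 3 + q + 2*s²)
K(Z, H) = 5364 (K(Z, H) = 6*(3 + 9 + 2*(-21)²) = 6*(3 + 9 + 2*441) = 6*(3 + 9 + 882) = 6*894 = 5364)
(K(-606, 162) + 439066)/(202024 + 243396) = (5364 + 439066)/(202024 + 243396) = 444430/445420 = 444430*(1/445420) = 44443/44542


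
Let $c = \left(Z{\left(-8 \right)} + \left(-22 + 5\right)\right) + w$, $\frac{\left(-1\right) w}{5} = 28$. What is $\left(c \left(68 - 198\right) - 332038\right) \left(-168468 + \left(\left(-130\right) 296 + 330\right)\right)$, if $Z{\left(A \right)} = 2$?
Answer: $64441674784$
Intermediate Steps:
$w = -140$ ($w = \left(-5\right) 28 = -140$)
$c = -155$ ($c = \left(2 + \left(-22 + 5\right)\right) - 140 = \left(2 - 17\right) - 140 = -15 - 140 = -155$)
$\left(c \left(68 - 198\right) - 332038\right) \left(-168468 + \left(\left(-130\right) 296 + 330\right)\right) = \left(- 155 \left(68 - 198\right) - 332038\right) \left(-168468 + \left(\left(-130\right) 296 + 330\right)\right) = \left(\left(-155\right) \left(-130\right) - 332038\right) \left(-168468 + \left(-38480 + 330\right)\right) = \left(20150 - 332038\right) \left(-168468 - 38150\right) = \left(-311888\right) \left(-206618\right) = 64441674784$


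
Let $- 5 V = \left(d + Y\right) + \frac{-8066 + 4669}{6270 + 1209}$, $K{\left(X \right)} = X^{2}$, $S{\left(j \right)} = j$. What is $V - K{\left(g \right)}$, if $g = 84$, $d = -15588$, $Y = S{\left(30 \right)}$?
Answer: $- \frac{147497441}{37395} \approx -3944.3$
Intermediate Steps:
$Y = 30$
$V = \frac{116361679}{37395}$ ($V = - \frac{\left(-15588 + 30\right) + \frac{-8066 + 4669}{6270 + 1209}}{5} = - \frac{-15558 - \frac{3397}{7479}}{5} = \left(- \frac{1}{5}\right) \left(- \frac{116361679}{7479}\right) = \frac{116361679}{37395} \approx 3111.7$)
$V - K{\left(g \right)} = \frac{116361679}{37395} - 84^{2} = \frac{116361679}{37395} - 7056 = - \frac{147497441}{37395}$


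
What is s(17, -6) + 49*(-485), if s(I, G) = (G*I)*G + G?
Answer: -23159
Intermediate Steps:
s(I, G) = G + I*G² (s(I, G) = I*G² + G = G + I*G²)
s(17, -6) + 49*(-485) = -6*(1 - 6*17) + 49*(-485) = -6*(1 - 102) - 23765 = -6*(-101) - 23765 = 606 - 23765 = -23159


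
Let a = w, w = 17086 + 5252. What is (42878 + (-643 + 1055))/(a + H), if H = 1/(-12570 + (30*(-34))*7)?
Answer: 853245900/440281979 ≈ 1.9380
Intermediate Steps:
w = 22338
a = 22338
H = -1/19710 (H = 1/(-12570 - 1020*7) = 1/(-12570 - 7140) = 1/(-19710) = -1/19710 ≈ -5.0736e-5)
(42878 + (-643 + 1055))/(a + H) = (42878 + (-643 + 1055))/(22338 - 1/19710) = (42878 + 412)/(440281979/19710) = 43290*(19710/440281979) = 853245900/440281979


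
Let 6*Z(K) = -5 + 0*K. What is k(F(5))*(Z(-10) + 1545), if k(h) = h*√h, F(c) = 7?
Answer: 64855*√7/6 ≈ 28598.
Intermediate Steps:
Z(K) = -⅚ (Z(K) = (-5 + 0*K)/6 = (-5 + 0)/6 = (⅙)*(-5) = -⅚)
k(h) = h^(3/2)
k(F(5))*(Z(-10) + 1545) = 7^(3/2)*(-⅚ + 1545) = (7*√7)*(9265/6) = 64855*√7/6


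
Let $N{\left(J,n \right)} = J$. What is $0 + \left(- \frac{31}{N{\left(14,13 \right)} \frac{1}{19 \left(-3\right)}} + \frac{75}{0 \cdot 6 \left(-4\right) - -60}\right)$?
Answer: $\frac{3569}{28} \approx 127.46$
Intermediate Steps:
$0 + \left(- \frac{31}{N{\left(14,13 \right)} \frac{1}{19 \left(-3\right)}} + \frac{75}{0 \cdot 6 \left(-4\right) - -60}\right) = 0 + \left(- \frac{31}{14 \frac{1}{19 \left(-3\right)}} + \frac{75}{0 \cdot 6 \left(-4\right) - -60}\right) = 0 + \left(- \frac{31}{14 \frac{1}{-57}} + \frac{75}{0 \left(-4\right) + 60}\right) = 0 + \left(- \frac{31}{14 \left(- \frac{1}{57}\right)} + \frac{75}{0 + 60}\right) = 0 + \left(- \frac{31}{- \frac{14}{57}} + \frac{75}{60}\right) = 0 + \left(\left(-31\right) \left(- \frac{57}{14}\right) + 75 \cdot \frac{1}{60}\right) = 0 + \left(\frac{1767}{14} + \frac{5}{4}\right) = 0 + \frac{3569}{28} = \frac{3569}{28}$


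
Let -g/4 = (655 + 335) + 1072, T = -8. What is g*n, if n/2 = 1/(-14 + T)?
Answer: 8248/11 ≈ 749.82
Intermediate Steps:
n = -1/11 (n = 2/(-14 - 8) = 2/(-22) = 2*(-1/22) = -1/11 ≈ -0.090909)
g = -8248 (g = -4*((655 + 335) + 1072) = -4*(990 + 1072) = -4*2062 = -8248)
g*n = -8248*(-1/11) = 8248/11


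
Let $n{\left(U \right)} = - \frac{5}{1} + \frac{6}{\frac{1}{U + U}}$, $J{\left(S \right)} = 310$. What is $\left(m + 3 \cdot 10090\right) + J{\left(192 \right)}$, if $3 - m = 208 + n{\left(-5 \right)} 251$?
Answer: $46690$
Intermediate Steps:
$n{\left(U \right)} = -5 + 12 U$ ($n{\left(U \right)} = \left(-5\right) 1 + \frac{6}{\frac{1}{2 U}} = -5 + \frac{6}{\frac{1}{2} \frac{1}{U}} = -5 + 6 \cdot 2 U = -5 + 12 U$)
$m = 16110$ ($m = 3 - \left(208 + \left(-5 + 12 \left(-5\right)\right) 251\right) = 3 - \left(208 + \left(-5 - 60\right) 251\right) = 3 - \left(208 - 16315\right) = 3 - -16107 = 3 + 16107 = 16110$)
$\left(m + 3 \cdot 10090\right) + J{\left(192 \right)} = \left(16110 + 3 \cdot 10090\right) + 310 = \left(16110 + 30270\right) + 310 = 46380 + 310 = 46690$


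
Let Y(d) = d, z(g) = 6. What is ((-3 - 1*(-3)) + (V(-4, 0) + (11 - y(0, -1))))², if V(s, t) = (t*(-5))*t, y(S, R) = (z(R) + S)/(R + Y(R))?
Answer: 196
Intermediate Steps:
y(S, R) = (6 + S)/(2*R) (y(S, R) = (6 + S)/(R + R) = (6 + S)/((2*R)) = (6 + S)*(1/(2*R)) = (6 + S)/(2*R))
V(s, t) = -5*t² (V(s, t) = (-5*t)*t = -5*t²)
((-3 - 1*(-3)) + (V(-4, 0) + (11 - y(0, -1))))² = ((-3 - 1*(-3)) + (-5*0² + (11 - (6 + 0)/(2*(-1)))))² = ((-3 + 3) + (-5*0 + (11 - (-1)*6/2)))² = (0 + (0 + (11 - 1*(-3))))² = (0 + (0 + (11 + 3)))² = (0 + (0 + 14))² = (0 + 14)² = 14² = 196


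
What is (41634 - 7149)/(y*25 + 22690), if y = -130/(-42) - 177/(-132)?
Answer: 6372828/4213607 ≈ 1.5124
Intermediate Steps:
y = 4099/924 (y = -130*(-1/42) - 177*(-1/132) = 65/21 + 59/44 = 4099/924 ≈ 4.4361)
(41634 - 7149)/(y*25 + 22690) = (41634 - 7149)/((4099/924)*25 + 22690) = 34485/(102475/924 + 22690) = 34485/(21068035/924) = 34485*(924/21068035) = 6372828/4213607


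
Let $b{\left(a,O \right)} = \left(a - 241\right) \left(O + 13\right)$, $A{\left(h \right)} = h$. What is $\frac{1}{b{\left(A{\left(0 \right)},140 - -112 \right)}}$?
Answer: $- \frac{1}{63865} \approx -1.5658 \cdot 10^{-5}$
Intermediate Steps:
$b{\left(a,O \right)} = \left(-241 + a\right) \left(13 + O\right)$ ($b{\left(a,O \right)} = \left(a - 241\right) \left(13 + O\right) = \left(-241 + a\right) \left(13 + O\right)$)
$\frac{1}{b{\left(A{\left(0 \right)},140 - -112 \right)}} = \frac{1}{-3133 - 241 \left(140 - -112\right) + 13 \cdot 0 + \left(140 - -112\right) 0} = \frac{1}{-3133 - 241 \left(140 + 112\right) + 0 + \left(140 + 112\right) 0} = \frac{1}{-3133 - 60732 + 0 + 252 \cdot 0} = \frac{1}{-3133 - 60732 + 0 + 0} = \frac{1}{-63865} = - \frac{1}{63865}$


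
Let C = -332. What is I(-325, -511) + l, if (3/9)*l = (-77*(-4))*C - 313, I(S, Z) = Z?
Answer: -308218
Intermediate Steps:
l = -307707 (l = 3*(-77*(-4)*(-332) - 313) = 3*(308*(-332) - 313) = 3*(-102256 - 313) = 3*(-102569) = -307707)
I(-325, -511) + l = -511 - 307707 = -308218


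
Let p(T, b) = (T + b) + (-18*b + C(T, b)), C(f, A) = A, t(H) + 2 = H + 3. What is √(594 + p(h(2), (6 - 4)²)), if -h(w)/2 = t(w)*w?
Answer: √518 ≈ 22.760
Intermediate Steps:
t(H) = 1 + H (t(H) = -2 + (H + 3) = -2 + (3 + H) = 1 + H)
h(w) = -2*w*(1 + w) (h(w) = -2*(1 + w)*w = -2*w*(1 + w))
p(T, b) = T - 16*b (p(T, b) = (T + b) + (-18*b + b) = (T + b) - 17*b = T - 16*b)
√(594 + p(h(2), (6 - 4)²)) = √(594 + (-2*2*(1 + 2) - 16*(6 - 4)²)) = √(594 + (-2*2*3 - 16*2²)) = √(594 + (-12 - 16*4)) = √(594 + (-12 - 64)) = √(594 - 76) = √518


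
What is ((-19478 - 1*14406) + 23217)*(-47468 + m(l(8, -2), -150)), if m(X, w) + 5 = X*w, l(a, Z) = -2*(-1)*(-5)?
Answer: 490393991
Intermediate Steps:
l(a, Z) = -10 (l(a, Z) = 2*(-5) = -10)
m(X, w) = -5 + X*w
((-19478 - 1*14406) + 23217)*(-47468 + m(l(8, -2), -150)) = ((-19478 - 1*14406) + 23217)*(-47468 + (-5 - 10*(-150))) = ((-19478 - 14406) + 23217)*(-47468 + (-5 + 1500)) = (-33884 + 23217)*(-47468 + 1495) = -10667*(-45973) = 490393991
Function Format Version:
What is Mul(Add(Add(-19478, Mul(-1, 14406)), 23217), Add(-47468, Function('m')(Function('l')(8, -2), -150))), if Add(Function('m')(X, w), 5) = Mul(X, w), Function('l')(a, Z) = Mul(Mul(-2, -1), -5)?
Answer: 490393991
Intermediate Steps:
Function('l')(a, Z) = -10 (Function('l')(a, Z) = Mul(2, -5) = -10)
Function('m')(X, w) = Add(-5, Mul(X, w))
Mul(Add(Add(-19478, Mul(-1, 14406)), 23217), Add(-47468, Function('m')(Function('l')(8, -2), -150))) = Mul(Add(Add(-19478, Mul(-1, 14406)), 23217), Add(-47468, Add(-5, Mul(-10, -150)))) = Mul(Add(Add(-19478, -14406), 23217), Add(-47468, Add(-5, 1500))) = Mul(Add(-33884, 23217), Add(-47468, 1495)) = Mul(-10667, -45973) = 490393991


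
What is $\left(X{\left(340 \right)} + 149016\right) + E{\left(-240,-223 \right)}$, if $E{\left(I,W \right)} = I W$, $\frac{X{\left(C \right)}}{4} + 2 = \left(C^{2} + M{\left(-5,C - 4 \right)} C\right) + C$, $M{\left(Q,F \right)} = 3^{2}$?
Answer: $678528$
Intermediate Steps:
$M{\left(Q,F \right)} = 9$
$X{\left(C \right)} = -8 + 4 C^{2} + 40 C$ ($X{\left(C \right)} = -8 + 4 \left(\left(C^{2} + 9 C\right) + C\right) = -8 + 4 \left(C^{2} + 10 C\right) = -8 + \left(4 C^{2} + 40 C\right) = -8 + 4 C^{2} + 40 C$)
$\left(X{\left(340 \right)} + 149016\right) + E{\left(-240,-223 \right)} = \left(\left(-8 + 4 \cdot 340^{2} + 40 \cdot 340\right) + 149016\right) - -53520 = \left(\left(-8 + 4 \cdot 115600 + 13600\right) + 149016\right) + 53520 = \left(\left(-8 + 462400 + 13600\right) + 149016\right) + 53520 = \left(475992 + 149016\right) + 53520 = 625008 + 53520 = 678528$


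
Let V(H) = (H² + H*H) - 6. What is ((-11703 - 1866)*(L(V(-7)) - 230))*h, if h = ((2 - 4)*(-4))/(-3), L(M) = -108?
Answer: -12230192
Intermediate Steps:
V(H) = -6 + 2*H² (V(H) = (H² + H²) - 6 = 2*H² - 6 = -6 + 2*H²)
h = -8/3 (h = -2*(-4)*(-⅓) = 8*(-⅓) = -8/3 ≈ -2.6667)
((-11703 - 1866)*(L(V(-7)) - 230))*h = ((-11703 - 1866)*(-108 - 230))*(-8/3) = -13569*(-338)*(-8/3) = 4586322*(-8/3) = -12230192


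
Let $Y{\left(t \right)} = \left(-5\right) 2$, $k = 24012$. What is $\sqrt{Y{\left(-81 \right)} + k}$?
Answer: $\sqrt{24002} \approx 154.93$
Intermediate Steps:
$Y{\left(t \right)} = -10$
$\sqrt{Y{\left(-81 \right)} + k} = \sqrt{-10 + 24012} = \sqrt{24002}$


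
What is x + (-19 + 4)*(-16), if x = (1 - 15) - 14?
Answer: 212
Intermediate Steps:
x = -28 (x = -14 - 14 = -28)
x + (-19 + 4)*(-16) = -28 + (-19 + 4)*(-16) = -28 - 15*(-16) = -28 + 240 = 212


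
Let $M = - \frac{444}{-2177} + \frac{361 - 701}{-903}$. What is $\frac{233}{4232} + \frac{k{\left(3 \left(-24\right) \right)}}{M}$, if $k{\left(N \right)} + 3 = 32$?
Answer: $\frac{308071921}{6159676} \approx 50.014$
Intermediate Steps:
$k{\left(N \right)} = 29$ ($k{\left(N \right)} = -3 + 32 = 29$)
$M = \frac{23288}{40119}$ ($M = \left(-444\right) \left(- \frac{1}{2177}\right) - - \frac{340}{903} = \frac{444}{2177} + \frac{340}{903} = \frac{23288}{40119} \approx 0.58047$)
$\frac{233}{4232} + \frac{k{\left(3 \left(-24\right) \right)}}{M} = \frac{233}{4232} + \frac{29}{\frac{23288}{40119}} = 233 \cdot \frac{1}{4232} + 29 \cdot \frac{40119}{23288} = \frac{233}{4232} + \frac{1163451}{23288} = \frac{308071921}{6159676}$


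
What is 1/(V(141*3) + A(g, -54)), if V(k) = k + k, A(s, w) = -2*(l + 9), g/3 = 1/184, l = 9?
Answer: 1/810 ≈ 0.0012346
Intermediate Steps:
g = 3/184 ≈ 0.016304
A(s, w) = -36 (A(s, w) = -2*(9 + 9) = -2*18 = -36)
V(k) = 2*k
1/(V(141*3) + A(g, -54)) = 1/(2*(141*3) - 36) = 1/(2*423 - 36) = 1/(846 - 36) = 1/810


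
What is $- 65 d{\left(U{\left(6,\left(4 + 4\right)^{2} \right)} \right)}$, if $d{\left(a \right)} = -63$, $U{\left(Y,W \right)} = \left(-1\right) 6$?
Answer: $4095$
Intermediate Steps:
$U{\left(Y,W \right)} = -6$
$- 65 d{\left(U{\left(6,\left(4 + 4\right)^{2} \right)} \right)} = \left(-65\right) \left(-63\right) = 4095$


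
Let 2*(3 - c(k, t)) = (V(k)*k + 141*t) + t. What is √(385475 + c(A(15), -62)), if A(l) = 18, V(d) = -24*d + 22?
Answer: 3*√43730 ≈ 627.35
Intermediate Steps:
V(d) = 22 - 24*d
c(k, t) = 3 - 71*t - k*(22 - 24*k)/2 (c(k, t) = 3 - (((22 - 24*k)*k + 141*t) + t)/2 = 3 - ((k*(22 - 24*k) + 141*t) + t)/2 = 3 - ((141*t + k*(22 - 24*k)) + t)/2 = 3 - (142*t + k*(22 - 24*k))/2 = 3 + (-71*t - k*(22 - 24*k)/2) = 3 - 71*t - k*(22 - 24*k)/2)
√(385475 + c(A(15), -62)) = √(385475 + (3 - 71*(-62) + 18*(-11 + 12*18))) = √(385475 + (3 + 4402 + 18*(-11 + 216))) = √(385475 + (3 + 4402 + 18*205)) = √(385475 + (3 + 4402 + 3690)) = √(385475 + 8095) = √393570 = 3*√43730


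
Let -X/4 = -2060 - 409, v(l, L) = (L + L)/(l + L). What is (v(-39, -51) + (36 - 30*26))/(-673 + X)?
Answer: -11143/138045 ≈ -0.080720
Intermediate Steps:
v(l, L) = 2*L/(L + l) (v(l, L) = (2*L)/(L + l) = 2*L/(L + l))
X = 9876 (X = -4*(-2060 - 409) = -4*(-2469) = 9876)
(v(-39, -51) + (36 - 30*26))/(-673 + X) = (2*(-51)/(-51 - 39) + (36 - 30*26))/(-673 + 9876) = (2*(-51)/(-90) + (36 - 780))/9203 = (2*(-51)*(-1/90) - 744)*(1/9203) = (17/15 - 744)*(1/9203) = -11143/15*1/9203 = -11143/138045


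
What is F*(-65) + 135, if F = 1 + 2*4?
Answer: -450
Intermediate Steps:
F = 9 (F = 1 + 8 = 9)
F*(-65) + 135 = 9*(-65) + 135 = -585 + 135 = -450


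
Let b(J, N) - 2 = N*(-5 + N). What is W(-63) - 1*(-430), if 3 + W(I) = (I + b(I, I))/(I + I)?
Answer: 49579/126 ≈ 393.48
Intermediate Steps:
b(J, N) = 2 + N*(-5 + N)
W(I) = -3 + (2 + I² - 4*I)/(2*I) (W(I) = -3 + (I + (2 + I² - 5*I))/(I + I) = -3 + (2 + I² - 4*I)/((2*I)) = -3 + (2 + I² - 4*I)*(1/(2*I)) = -3 + (2 + I² - 4*I)/(2*I))
W(-63) - 1*(-430) = (-5 + 1/(-63) + (½)*(-63)) - 1*(-430) = (-5 - 1/63 - 63/2) + 430 = -4601/126 + 430 = 49579/126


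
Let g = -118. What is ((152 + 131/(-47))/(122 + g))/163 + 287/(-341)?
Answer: -6403395/10449604 ≈ -0.61279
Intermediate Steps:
((152 + 131/(-47))/(122 + g))/163 + 287/(-341) = ((152 + 131/(-47))/(122 - 118))/163 + 287/(-341) = ((152 + 131*(-1/47))/4)*(1/163) + 287*(-1/341) = ((152 - 131/47)*(¼))*(1/163) - 287/341 = ((7013/47)*(¼))*(1/163) - 287/341 = (7013/188)*(1/163) - 287/341 = 7013/30644 - 287/341 = -6403395/10449604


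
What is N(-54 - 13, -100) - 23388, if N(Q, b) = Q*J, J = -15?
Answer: -22383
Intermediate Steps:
N(Q, b) = -15*Q (N(Q, b) = Q*(-15) = -15*Q)
N(-54 - 13, -100) - 23388 = -15*(-54 - 13) - 23388 = -15*(-67) - 23388 = 1005 - 23388 = -22383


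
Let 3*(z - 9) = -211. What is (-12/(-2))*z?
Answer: -368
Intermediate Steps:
z = -184/3 (z = 9 + (1/3)*(-211) = 9 - 211/3 = -184/3 ≈ -61.333)
(-12/(-2))*z = -12/(-2)*(-184/3) = -12*(-1/2)*(-184/3) = 6*(-184/3) = -368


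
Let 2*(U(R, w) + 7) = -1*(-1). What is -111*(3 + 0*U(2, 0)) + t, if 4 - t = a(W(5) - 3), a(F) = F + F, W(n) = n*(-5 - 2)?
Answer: -253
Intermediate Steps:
U(R, w) = -13/2 (U(R, w) = -7 + (-1*(-1))/2 = -7 + (½)*1 = -7 + ½ = -13/2)
W(n) = -7*n (W(n) = n*(-7) = -7*n)
a(F) = 2*F
t = 80 (t = 4 - 2*(-7*5 - 3) = 4 - 2*(-35 - 3) = 4 - 2*(-38) = 4 - 1*(-76) = 4 + 76 = 80)
-111*(3 + 0*U(2, 0)) + t = -111*(3 + 0*(-13/2)) + 80 = -111*(3 + 0) + 80 = -111*3 + 80 = -333 + 80 = -253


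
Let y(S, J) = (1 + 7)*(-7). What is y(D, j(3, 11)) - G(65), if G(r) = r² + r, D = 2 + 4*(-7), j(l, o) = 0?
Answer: -4346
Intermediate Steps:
D = -26 (D = 2 - 28 = -26)
G(r) = r + r²
y(S, J) = -56 (y(S, J) = 8*(-7) = -56)
y(D, j(3, 11)) - G(65) = -56 - 65*(1 + 65) = -56 - 65*66 = -56 - 1*4290 = -56 - 4290 = -4346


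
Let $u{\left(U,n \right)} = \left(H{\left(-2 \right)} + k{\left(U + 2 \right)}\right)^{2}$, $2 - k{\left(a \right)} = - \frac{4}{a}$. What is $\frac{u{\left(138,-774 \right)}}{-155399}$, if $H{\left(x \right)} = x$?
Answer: $- \frac{1}{190363775} \approx -5.2531 \cdot 10^{-9}$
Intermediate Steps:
$k{\left(a \right)} = 2 + \frac{4}{a}$ ($k{\left(a \right)} = 2 - - \frac{4}{a} = 2 + \frac{4}{a}$)
$u{\left(U,n \right)} = \frac{16}{\left(2 + U\right)^{2}}$ ($u{\left(U,n \right)} = \left(-2 + \left(2 + \frac{4}{U + 2}\right)\right)^{2} = \left(-2 + \left(2 + \frac{4}{2 + U}\right)\right)^{2} = \left(\frac{4}{2 + U}\right)^{2} = \frac{16}{\left(2 + U\right)^{2}}$)
$\frac{u{\left(138,-774 \right)}}{-155399} = \frac{16 \frac{1}{\left(2 + 138\right)^{2}}}{-155399} = \frac{16}{19600} \left(- \frac{1}{155399}\right) = 16 \cdot \frac{1}{19600} \left(- \frac{1}{155399}\right) = \frac{1}{1225} \left(- \frac{1}{155399}\right) = - \frac{1}{190363775}$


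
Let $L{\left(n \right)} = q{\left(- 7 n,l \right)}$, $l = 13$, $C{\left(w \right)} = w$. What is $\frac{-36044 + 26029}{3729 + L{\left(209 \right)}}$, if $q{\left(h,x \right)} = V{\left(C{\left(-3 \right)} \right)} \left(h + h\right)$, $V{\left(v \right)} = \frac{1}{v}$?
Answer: $- \frac{30045}{14113} \approx -2.1289$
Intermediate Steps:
$q{\left(h,x \right)} = - \frac{2 h}{3}$ ($q{\left(h,x \right)} = \frac{h + h}{-3} = - \frac{2 h}{3}$)
$L{\left(n \right)} = \frac{14 n}{3}$ ($L{\left(n \right)} = - \frac{2 \left(- 7 n\right)}{3} = \frac{14 n}{3}$)
$\frac{-36044 + 26029}{3729 + L{\left(209 \right)}} = \frac{-36044 + 26029}{3729 + \frac{14}{3} \cdot 209} = - \frac{10015}{3729 + \frac{2926}{3}} = - \frac{10015}{\frac{14113}{3}} = \left(-10015\right) \frac{3}{14113} = - \frac{30045}{14113}$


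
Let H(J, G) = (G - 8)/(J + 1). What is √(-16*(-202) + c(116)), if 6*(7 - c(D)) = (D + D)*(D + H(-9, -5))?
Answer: I*√47130/6 ≈ 36.182*I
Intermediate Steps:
H(J, G) = (-8 + G)/(1 + J)
c(D) = 7 - D*(13/8 + D)/3 (c(D) = 7 - (D + D)*(D + (-8 - 5)/(1 - 9))/6 = 7 - 2*D*(D - 13/(-8))/6 = 7 - 2*D*(D - ⅛*(-13))/6 = 7 - 2*D*(D + 13/8)/6 = 7 - 2*D*(13/8 + D)/6 = 7 - D*(13/8 + D)/3)
√(-16*(-202) + c(116)) = √(-16*(-202) + (7 - 13/24*116 - ⅓*116²)) = √(3232 + (7 - 377/6 - ⅓*13456)) = √(3232 + (7 - 377/6 - 13456/3)) = √(3232 - 27247/6) = √(-7855/6) = I*√47130/6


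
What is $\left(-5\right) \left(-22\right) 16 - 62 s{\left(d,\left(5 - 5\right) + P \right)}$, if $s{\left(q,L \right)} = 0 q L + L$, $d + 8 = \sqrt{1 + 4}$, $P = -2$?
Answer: $1884$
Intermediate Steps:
$d = -8 + \sqrt{5}$ ($d = -8 + \sqrt{1 + 4} = -8 + \sqrt{5} \approx -5.7639$)
$s{\left(q,L \right)} = L$ ($s{\left(q,L \right)} = 0 L + L = 0 + L = L$)
$\left(-5\right) \left(-22\right) 16 - 62 s{\left(d,\left(5 - 5\right) + P \right)} = \left(-5\right) \left(-22\right) 16 - 62 \left(\left(5 - 5\right) - 2\right) = 110 \cdot 16 - 62 \left(0 - 2\right) = 1760 - 62 \left(-2\right) = 1760 - -124 = 1760 + 124 = 1884$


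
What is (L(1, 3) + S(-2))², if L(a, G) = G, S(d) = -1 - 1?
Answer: 1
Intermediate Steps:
S(d) = -2
(L(1, 3) + S(-2))² = (3 - 2)² = 1² = 1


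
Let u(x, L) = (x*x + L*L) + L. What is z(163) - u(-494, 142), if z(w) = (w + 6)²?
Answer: -235781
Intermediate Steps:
u(x, L) = L + L² + x² (u(x, L) = (x² + L²) + L = (L² + x²) + L = L + L² + x²)
z(w) = (6 + w)²
z(163) - u(-494, 142) = (6 + 163)² - (142 + 142² + (-494)²) = 169² - (142 + 20164 + 244036) = 28561 - 1*264342 = 28561 - 264342 = -235781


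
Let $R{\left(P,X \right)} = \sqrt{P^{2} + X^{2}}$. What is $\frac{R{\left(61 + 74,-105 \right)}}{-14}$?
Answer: $- \frac{15 \sqrt{130}}{14} \approx -12.216$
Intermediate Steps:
$\frac{R{\left(61 + 74,-105 \right)}}{-14} = \frac{\sqrt{\left(61 + 74\right)^{2} + \left(-105\right)^{2}}}{-14} = - \frac{\sqrt{135^{2} + 11025}}{14} = - \frac{\sqrt{18225 + 11025}}{14} = - \frac{\sqrt{29250}}{14} = - \frac{15 \sqrt{130}}{14}$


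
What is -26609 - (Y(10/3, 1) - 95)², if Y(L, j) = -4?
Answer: -36410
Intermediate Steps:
-26609 - (Y(10/3, 1) - 95)² = -26609 - (-4 - 95)² = -26609 - 1*(-99)² = -26609 - 1*9801 = -26609 - 9801 = -36410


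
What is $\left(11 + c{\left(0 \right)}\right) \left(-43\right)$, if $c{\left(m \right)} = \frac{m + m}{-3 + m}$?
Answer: $-473$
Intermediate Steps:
$c{\left(m \right)} = \frac{2 m}{-3 + m}$
$\left(11 + c{\left(0 \right)}\right) \left(-43\right) = \left(11 + 2 \cdot 0 \frac{1}{-3 + 0}\right) \left(-43\right) = \left(11 + 2 \cdot 0 \frac{1}{-3}\right) \left(-43\right) = \left(11 + 2 \cdot 0 \left(- \frac{1}{3}\right)\right) \left(-43\right) = \left(11 + 0\right) \left(-43\right) = 11 \left(-43\right) = -473$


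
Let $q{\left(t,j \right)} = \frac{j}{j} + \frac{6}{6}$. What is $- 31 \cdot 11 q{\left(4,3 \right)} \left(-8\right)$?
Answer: $5456$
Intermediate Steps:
$q{\left(t,j \right)} = 2$ ($q{\left(t,j \right)} = 1 + 6 \cdot \frac{1}{6} = 1 + 1 = 2$)
$- 31 \cdot 11 q{\left(4,3 \right)} \left(-8\right) = - 31 \cdot 11 \cdot 2 \left(-8\right) = - 31 \cdot 22 \left(-8\right) = \left(-31\right) \left(-176\right) = 5456$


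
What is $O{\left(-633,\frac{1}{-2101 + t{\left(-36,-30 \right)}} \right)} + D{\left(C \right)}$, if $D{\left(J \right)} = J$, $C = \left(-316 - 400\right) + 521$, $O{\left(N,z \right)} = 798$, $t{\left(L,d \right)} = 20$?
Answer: $603$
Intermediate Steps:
$C = -195$ ($C = -716 + 521 = -195$)
$O{\left(-633,\frac{1}{-2101 + t{\left(-36,-30 \right)}} \right)} + D{\left(C \right)} = 798 - 195 = 603$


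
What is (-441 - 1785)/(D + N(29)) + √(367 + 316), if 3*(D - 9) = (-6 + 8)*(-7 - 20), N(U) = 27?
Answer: -371/3 + √683 ≈ -97.532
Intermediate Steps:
D = -9 (D = 9 + ((-6 + 8)*(-7 - 20))/3 = 9 + (2*(-27))/3 = 9 + (⅓)*(-54) = 9 - 18 = -9)
(-441 - 1785)/(D + N(29)) + √(367 + 316) = (-441 - 1785)/(-9 + 27) + √(367 + 316) = -2226/18 + √683 = -2226*1/18 + √683 = -371/3 + √683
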